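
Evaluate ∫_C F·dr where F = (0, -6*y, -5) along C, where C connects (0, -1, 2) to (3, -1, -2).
20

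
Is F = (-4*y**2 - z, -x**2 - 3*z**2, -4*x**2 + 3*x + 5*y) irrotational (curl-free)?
No, ∇×F = (6*z + 5, 8*x - 4, -2*x + 8*y)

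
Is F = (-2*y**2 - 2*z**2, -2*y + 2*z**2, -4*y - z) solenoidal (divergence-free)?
No, ∇·F = -3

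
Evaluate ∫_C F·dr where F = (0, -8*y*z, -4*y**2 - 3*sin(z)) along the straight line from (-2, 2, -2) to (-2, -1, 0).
-29 - 3*cos(2)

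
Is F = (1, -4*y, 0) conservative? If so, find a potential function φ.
Yes, F is conservative. φ = x - 2*y**2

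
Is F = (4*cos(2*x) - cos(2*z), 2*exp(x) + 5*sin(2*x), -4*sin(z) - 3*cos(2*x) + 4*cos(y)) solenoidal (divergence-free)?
No, ∇·F = -8*sin(2*x) - 4*cos(z)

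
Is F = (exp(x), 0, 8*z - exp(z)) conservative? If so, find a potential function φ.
Yes, F is conservative. φ = 4*z**2 + exp(x) - exp(z)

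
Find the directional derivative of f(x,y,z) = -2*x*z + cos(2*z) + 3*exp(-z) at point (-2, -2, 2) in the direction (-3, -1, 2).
sqrt(14)*(-3 - 2*exp(2)*sin(4) + 10*exp(2))*exp(-2)/7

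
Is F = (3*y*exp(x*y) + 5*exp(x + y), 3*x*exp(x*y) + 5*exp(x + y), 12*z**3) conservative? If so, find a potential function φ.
Yes, F is conservative. φ = 3*z**4 + 3*exp(x*y) + 5*exp(x + y)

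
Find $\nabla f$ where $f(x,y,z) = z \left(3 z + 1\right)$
(0, 0, 6*z + 1)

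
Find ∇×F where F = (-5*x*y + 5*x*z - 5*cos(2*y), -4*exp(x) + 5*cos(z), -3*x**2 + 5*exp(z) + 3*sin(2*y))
(5*sin(z) + 6*cos(2*y), 11*x, 5*x - 4*exp(x) - 10*sin(2*y))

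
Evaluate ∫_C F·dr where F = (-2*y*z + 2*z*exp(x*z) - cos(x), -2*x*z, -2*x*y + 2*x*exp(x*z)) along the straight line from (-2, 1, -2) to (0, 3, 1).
-2*exp(4) - sin(2) + 10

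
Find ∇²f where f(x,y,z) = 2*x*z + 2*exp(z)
2*exp(z)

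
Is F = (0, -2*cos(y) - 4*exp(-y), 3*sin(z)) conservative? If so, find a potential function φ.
Yes, F is conservative. φ = -2*sin(y) - 3*cos(z) + 4*exp(-y)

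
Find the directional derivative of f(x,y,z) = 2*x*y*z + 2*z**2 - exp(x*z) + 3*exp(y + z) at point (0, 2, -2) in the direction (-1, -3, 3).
-18*sqrt(19)/19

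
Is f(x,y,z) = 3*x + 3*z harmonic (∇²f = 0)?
Yes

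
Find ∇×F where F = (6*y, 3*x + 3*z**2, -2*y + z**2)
(-6*z - 2, 0, -3)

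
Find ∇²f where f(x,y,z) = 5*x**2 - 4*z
10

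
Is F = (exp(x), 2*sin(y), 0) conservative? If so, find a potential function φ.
Yes, F is conservative. φ = exp(x) - 2*cos(y)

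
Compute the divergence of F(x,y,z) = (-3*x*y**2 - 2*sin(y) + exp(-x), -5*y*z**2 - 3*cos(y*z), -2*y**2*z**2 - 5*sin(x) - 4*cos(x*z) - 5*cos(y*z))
4*x*sin(x*z) - 4*y**2*z - 3*y**2 + 5*y*sin(y*z) - 5*z**2 + 3*z*sin(y*z) - exp(-x)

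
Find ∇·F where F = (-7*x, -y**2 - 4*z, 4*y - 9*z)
-2*y - 16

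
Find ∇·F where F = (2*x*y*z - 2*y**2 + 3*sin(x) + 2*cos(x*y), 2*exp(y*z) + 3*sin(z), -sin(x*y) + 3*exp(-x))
2*y*z - 2*y*sin(x*y) + 2*z*exp(y*z) + 3*cos(x)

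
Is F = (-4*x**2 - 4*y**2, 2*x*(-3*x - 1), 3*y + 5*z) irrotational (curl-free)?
No, ∇×F = (3, 0, -12*x + 8*y - 2)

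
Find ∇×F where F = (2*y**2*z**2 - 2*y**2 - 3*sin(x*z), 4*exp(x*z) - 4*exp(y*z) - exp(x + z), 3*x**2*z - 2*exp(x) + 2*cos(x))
(-4*x*exp(x*z) + 4*y*exp(y*z) + exp(x + z), -6*x*z - 3*x*cos(x*z) + 4*y**2*z + 2*exp(x) + 2*sin(x), -4*y*z**2 + 4*y + 4*z*exp(x*z) - exp(x + z))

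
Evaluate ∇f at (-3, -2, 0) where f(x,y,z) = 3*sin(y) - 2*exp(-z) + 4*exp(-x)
(-4*exp(3), 3*cos(2), 2)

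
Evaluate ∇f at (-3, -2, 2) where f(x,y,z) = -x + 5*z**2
(-1, 0, 20)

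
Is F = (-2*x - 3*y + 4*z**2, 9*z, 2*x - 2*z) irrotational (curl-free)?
No, ∇×F = (-9, 8*z - 2, 3)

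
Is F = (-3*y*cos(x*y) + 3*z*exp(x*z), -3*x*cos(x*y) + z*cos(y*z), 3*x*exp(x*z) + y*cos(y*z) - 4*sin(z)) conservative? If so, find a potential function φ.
Yes, F is conservative. φ = 3*exp(x*z) - 3*sin(x*y) + sin(y*z) + 4*cos(z)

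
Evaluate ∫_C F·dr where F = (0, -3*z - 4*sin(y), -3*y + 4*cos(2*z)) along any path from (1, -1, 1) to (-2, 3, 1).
-12 + 4*cos(3) - 4*cos(1)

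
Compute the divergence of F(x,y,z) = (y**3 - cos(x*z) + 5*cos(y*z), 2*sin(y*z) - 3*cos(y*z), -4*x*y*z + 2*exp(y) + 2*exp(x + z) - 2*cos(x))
-4*x*y + z*sin(x*z) + 3*z*sin(y*z) + 2*z*cos(y*z) + 2*exp(x + z)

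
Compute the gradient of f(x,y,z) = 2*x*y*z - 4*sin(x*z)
(2*z*(y - 2*cos(x*z)), 2*x*z, 2*x*(y - 2*cos(x*z)))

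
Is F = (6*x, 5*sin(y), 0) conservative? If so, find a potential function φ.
Yes, F is conservative. φ = 3*x**2 - 5*cos(y)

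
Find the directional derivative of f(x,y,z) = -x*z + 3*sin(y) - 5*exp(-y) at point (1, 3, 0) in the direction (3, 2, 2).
2*sqrt(17)*(3*exp(3)*cos(3) - exp(3) + 5)*exp(-3)/17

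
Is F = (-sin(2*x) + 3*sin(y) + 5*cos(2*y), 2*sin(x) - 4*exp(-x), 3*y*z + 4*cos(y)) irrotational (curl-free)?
No, ∇×F = (3*z - 4*sin(y), 0, 10*sin(2*y) + 2*cos(x) - 3*cos(y) + 4*exp(-x))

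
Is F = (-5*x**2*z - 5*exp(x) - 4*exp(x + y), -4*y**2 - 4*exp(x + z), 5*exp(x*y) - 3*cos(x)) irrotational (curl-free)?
No, ∇×F = (5*x*exp(x*y) + 4*exp(x + z), -5*x**2 - 5*y*exp(x*y) - 3*sin(x), 4*exp(x + y) - 4*exp(x + z))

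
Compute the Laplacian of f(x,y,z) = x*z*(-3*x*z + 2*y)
-6*x**2 - 6*z**2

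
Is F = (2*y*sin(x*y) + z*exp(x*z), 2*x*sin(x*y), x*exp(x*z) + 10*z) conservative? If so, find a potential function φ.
Yes, F is conservative. φ = 5*z**2 + exp(x*z) - 2*cos(x*y)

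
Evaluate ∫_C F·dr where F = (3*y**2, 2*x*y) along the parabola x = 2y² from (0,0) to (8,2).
64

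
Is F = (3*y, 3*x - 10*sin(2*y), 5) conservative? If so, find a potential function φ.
Yes, F is conservative. φ = 3*x*y + 5*z + 5*cos(2*y)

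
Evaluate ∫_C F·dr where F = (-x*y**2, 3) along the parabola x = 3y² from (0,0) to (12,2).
-186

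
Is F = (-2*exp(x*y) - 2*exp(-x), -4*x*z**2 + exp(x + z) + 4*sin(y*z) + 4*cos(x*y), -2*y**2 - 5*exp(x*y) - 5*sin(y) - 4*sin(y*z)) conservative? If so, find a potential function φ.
No, ∇×F = (8*x*z - 5*x*exp(x*y) - 4*y*cos(y*z) - 4*y - 4*z*cos(y*z) - exp(x + z) - 5*cos(y), 5*y*exp(x*y), 2*x*exp(x*y) - 4*y*sin(x*y) - 4*z**2 + exp(x + z)) ≠ 0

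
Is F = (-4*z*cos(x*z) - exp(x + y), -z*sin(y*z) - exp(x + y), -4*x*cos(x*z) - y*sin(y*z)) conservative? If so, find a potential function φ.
Yes, F is conservative. φ = -exp(x + y) - 4*sin(x*z) + cos(y*z)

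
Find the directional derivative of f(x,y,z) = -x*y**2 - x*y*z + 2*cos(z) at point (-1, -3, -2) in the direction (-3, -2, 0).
61*sqrt(13)/13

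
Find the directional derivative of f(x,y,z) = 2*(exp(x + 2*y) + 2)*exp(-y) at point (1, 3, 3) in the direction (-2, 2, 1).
-8*exp(-3)/3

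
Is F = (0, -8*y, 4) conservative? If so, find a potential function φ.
Yes, F is conservative. φ = -4*y**2 + 4*z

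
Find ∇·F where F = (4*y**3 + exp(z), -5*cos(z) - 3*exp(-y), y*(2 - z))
-y + 3*exp(-y)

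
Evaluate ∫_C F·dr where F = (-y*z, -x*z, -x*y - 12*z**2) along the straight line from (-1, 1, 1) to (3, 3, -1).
16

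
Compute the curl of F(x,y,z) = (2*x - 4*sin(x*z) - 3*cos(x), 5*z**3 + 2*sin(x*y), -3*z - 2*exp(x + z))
(-15*z**2, -4*x*cos(x*z) + 2*exp(x + z), 2*y*cos(x*y))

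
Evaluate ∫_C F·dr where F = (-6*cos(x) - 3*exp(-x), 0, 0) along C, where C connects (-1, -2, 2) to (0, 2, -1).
-3*E - 6*sin(1) + 3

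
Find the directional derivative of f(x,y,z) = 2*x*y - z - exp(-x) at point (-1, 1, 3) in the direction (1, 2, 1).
sqrt(6)*(-3 + E)/6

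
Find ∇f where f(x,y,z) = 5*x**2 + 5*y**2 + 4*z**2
(10*x, 10*y, 8*z)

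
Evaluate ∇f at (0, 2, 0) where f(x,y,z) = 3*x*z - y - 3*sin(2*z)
(0, -1, -6)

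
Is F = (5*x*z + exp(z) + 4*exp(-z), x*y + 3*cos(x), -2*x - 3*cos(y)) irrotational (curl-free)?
No, ∇×F = (3*sin(y), 5*x + exp(z) + 2 - 4*exp(-z), y - 3*sin(x))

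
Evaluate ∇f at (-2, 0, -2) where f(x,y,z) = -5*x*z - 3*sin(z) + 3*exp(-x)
(10 - 3*exp(2), 0, 10 - 3*cos(2))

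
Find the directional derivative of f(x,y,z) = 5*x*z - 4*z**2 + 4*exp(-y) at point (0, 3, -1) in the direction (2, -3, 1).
sqrt(14)*(6 - exp(3))*exp(-3)/7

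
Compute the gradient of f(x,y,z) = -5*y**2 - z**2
(0, -10*y, -2*z)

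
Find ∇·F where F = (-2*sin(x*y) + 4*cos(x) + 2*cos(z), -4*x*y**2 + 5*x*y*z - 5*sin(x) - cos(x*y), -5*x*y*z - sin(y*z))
-13*x*y + 5*x*z + x*sin(x*y) - 2*y*cos(x*y) - y*cos(y*z) - 4*sin(x)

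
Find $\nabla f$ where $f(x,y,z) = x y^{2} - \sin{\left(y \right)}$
(y**2, 2*x*y - cos(y), 0)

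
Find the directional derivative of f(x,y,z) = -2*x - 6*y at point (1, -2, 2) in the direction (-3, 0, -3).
sqrt(2)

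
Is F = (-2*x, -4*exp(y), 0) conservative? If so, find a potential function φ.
Yes, F is conservative. φ = -x**2 - 4*exp(y)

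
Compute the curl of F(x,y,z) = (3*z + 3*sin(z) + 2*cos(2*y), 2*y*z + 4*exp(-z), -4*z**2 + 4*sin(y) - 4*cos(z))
(-2*y + 4*cos(y) + 4*exp(-z), 3*cos(z) + 3, 4*sin(2*y))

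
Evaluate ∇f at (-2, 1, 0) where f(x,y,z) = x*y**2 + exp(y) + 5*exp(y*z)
(1, -4 + E, 5)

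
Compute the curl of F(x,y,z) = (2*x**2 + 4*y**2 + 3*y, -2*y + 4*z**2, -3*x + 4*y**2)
(8*y - 8*z, 3, -8*y - 3)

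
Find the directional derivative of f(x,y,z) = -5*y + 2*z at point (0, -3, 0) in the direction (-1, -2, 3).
8*sqrt(14)/7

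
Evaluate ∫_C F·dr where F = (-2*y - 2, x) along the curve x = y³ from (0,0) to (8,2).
-36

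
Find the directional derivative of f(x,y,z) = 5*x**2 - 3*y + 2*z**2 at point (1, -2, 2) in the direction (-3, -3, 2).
-5*sqrt(22)/22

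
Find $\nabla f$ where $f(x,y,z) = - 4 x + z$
(-4, 0, 1)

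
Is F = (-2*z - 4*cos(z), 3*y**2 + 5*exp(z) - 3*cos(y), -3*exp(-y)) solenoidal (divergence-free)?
No, ∇·F = 6*y + 3*sin(y)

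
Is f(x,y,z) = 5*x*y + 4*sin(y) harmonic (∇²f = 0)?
No, ∇²f = -4*sin(y)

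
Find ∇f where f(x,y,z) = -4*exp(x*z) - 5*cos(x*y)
(5*y*sin(x*y) - 4*z*exp(x*z), 5*x*sin(x*y), -4*x*exp(x*z))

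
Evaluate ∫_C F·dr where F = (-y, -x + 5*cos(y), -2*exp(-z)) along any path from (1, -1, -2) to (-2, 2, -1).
-2*exp(2) + 3 + 5*sin(1) + 5*sin(2) + 2*E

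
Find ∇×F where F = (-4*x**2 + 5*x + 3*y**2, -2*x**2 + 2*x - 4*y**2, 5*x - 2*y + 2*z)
(-2, -5, -4*x - 6*y + 2)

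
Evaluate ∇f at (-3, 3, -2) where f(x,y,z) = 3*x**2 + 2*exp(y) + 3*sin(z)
(-18, 2*exp(3), 3*cos(2))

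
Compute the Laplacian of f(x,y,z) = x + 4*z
0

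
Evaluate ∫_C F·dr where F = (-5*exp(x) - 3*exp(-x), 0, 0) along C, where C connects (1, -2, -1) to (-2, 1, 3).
(-3*E - 5 + (5 + 3*E)*exp(3))*exp(-2)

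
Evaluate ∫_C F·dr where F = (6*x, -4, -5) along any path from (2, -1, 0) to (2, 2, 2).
-22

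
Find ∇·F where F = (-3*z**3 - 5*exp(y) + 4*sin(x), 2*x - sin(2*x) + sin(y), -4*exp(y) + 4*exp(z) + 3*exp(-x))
4*exp(z) + 4*cos(x) + cos(y)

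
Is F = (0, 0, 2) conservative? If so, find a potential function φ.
Yes, F is conservative. φ = 2*z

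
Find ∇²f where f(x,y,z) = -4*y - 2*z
0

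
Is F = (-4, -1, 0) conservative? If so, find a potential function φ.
Yes, F is conservative. φ = -4*x - y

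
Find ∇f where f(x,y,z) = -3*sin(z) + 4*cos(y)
(0, -4*sin(y), -3*cos(z))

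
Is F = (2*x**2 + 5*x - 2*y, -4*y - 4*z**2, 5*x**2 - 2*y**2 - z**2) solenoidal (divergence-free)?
No, ∇·F = 4*x - 2*z + 1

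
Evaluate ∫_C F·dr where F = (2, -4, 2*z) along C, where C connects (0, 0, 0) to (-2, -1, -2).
4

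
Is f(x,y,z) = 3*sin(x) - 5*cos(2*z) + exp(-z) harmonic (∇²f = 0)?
No, ∇²f = -3*sin(x) + 20*cos(2*z) + exp(-z)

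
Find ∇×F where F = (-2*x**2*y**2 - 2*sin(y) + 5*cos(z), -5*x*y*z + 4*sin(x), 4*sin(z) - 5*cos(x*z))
(5*x*y, -5*z*sin(x*z) - 5*sin(z), 4*x**2*y - 5*y*z + 4*cos(x) + 2*cos(y))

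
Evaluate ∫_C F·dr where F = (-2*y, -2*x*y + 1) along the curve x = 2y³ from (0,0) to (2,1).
-14/5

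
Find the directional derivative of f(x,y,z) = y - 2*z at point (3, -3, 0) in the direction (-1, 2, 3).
-2*sqrt(14)/7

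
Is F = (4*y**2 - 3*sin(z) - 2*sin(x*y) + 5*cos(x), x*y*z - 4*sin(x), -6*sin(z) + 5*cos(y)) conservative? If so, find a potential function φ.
No, ∇×F = (-x*y - 5*sin(y), -3*cos(z), 2*x*cos(x*y) + y*z - 8*y - 4*cos(x)) ≠ 0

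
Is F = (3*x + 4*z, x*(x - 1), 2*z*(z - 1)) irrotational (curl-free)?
No, ∇×F = (0, 4, 2*x - 1)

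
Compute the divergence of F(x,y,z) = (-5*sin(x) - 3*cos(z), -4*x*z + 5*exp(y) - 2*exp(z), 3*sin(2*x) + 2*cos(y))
5*exp(y) - 5*cos(x)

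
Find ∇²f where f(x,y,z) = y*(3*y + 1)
6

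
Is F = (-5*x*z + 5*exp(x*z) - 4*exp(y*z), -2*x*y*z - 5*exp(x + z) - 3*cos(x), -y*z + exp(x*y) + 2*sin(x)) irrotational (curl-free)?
No, ∇×F = (2*x*y + x*exp(x*y) - z + 5*exp(x + z), 5*x*exp(x*z) - 5*x - y*exp(x*y) - 4*y*exp(y*z) - 2*cos(x), -2*y*z + 4*z*exp(y*z) - 5*exp(x + z) + 3*sin(x))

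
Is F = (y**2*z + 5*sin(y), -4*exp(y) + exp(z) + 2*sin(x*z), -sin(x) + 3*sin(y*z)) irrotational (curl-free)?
No, ∇×F = (-2*x*cos(x*z) + 3*z*cos(y*z) - exp(z), y**2 + cos(x), -2*y*z + 2*z*cos(x*z) - 5*cos(y))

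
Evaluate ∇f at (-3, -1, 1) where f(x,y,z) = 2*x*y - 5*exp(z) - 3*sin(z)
(-2, -6, -5*E - 3*cos(1))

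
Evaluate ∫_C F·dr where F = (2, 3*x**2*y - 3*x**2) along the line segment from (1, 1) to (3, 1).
4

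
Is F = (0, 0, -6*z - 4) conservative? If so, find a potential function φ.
Yes, F is conservative. φ = z*(-3*z - 4)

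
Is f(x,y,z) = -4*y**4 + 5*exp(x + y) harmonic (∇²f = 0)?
No, ∇²f = -48*y**2 + 10*exp(x + y)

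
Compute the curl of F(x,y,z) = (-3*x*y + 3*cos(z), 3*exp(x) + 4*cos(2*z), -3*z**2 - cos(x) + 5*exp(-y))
(8*sin(2*z) - 5*exp(-y), -sin(x) - 3*sin(z), 3*x + 3*exp(x))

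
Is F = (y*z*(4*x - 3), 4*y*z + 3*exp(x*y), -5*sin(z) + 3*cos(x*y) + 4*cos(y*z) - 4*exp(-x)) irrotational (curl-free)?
No, ∇×F = (-3*x*sin(x*y) - 4*y - 4*z*sin(y*z), (y*(4*x + 3*sin(x*y) - 3)*exp(x) - 4)*exp(-x), 3*y*exp(x*y) - z*(4*x - 3))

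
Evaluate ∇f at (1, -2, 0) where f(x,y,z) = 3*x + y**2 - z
(3, -4, -1)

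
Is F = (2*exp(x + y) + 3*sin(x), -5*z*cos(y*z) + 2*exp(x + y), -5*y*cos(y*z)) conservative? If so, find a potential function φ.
Yes, F is conservative. φ = 2*exp(x + y) - 5*sin(y*z) - 3*cos(x)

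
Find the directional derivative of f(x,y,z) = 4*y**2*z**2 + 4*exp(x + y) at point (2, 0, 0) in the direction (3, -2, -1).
2*sqrt(14)*exp(2)/7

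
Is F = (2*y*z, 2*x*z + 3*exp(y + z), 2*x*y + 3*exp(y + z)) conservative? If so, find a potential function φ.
Yes, F is conservative. φ = 2*x*y*z + 3*exp(y + z)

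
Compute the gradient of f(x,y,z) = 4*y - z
(0, 4, -1)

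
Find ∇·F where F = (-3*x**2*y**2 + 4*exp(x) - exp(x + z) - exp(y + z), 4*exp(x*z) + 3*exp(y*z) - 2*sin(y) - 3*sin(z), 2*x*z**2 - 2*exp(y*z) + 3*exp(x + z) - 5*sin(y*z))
-6*x*y**2 + 4*x*z - 2*y*exp(y*z) - 5*y*cos(y*z) + 3*z*exp(y*z) + 4*exp(x) + 2*exp(x + z) - 2*cos(y)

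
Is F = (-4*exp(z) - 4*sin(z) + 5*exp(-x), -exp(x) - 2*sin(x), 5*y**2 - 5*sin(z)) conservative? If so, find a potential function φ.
No, ∇×F = (10*y, -4*exp(z) - 4*cos(z), -exp(x) - 2*cos(x)) ≠ 0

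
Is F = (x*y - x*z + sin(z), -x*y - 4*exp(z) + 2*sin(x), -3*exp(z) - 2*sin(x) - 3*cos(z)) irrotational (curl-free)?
No, ∇×F = (4*exp(z), -x + 2*cos(x) + cos(z), -x - y + 2*cos(x))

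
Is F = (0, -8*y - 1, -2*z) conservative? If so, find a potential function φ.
Yes, F is conservative. φ = -4*y**2 - y - z**2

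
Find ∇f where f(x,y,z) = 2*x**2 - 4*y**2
(4*x, -8*y, 0)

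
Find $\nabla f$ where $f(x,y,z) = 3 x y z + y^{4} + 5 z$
(3*y*z, 3*x*z + 4*y**3, 3*x*y + 5)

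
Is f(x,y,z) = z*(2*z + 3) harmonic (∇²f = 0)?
No, ∇²f = 4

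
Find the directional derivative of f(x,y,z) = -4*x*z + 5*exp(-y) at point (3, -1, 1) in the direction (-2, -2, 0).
sqrt(2)*(4 + 5*E)/2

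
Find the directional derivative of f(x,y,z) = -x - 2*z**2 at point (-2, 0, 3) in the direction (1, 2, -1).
11*sqrt(6)/6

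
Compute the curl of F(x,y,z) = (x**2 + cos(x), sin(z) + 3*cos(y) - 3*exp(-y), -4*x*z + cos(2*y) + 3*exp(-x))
(-2*sin(2*y) - cos(z), 4*z + 3*exp(-x), 0)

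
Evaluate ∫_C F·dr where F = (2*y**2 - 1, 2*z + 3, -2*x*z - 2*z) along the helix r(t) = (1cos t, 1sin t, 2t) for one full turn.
-16*pi**2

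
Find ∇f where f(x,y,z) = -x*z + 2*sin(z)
(-z, 0, -x + 2*cos(z))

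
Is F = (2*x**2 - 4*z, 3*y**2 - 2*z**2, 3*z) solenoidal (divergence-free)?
No, ∇·F = 4*x + 6*y + 3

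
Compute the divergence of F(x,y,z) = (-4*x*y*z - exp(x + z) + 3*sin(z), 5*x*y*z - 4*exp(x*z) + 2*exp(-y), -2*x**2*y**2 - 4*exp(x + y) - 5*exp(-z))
5*x*z - 4*y*z - exp(x + z) + 5*exp(-z) - 2*exp(-y)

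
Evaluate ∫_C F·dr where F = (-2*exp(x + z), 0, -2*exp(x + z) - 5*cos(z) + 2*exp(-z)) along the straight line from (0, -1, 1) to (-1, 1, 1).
-2 + 2*E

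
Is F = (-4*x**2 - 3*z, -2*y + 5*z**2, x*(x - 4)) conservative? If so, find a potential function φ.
No, ∇×F = (-10*z, 1 - 2*x, 0) ≠ 0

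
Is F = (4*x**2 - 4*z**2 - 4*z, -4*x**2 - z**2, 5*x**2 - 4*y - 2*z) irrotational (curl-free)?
No, ∇×F = (2*z - 4, -10*x - 8*z - 4, -8*x)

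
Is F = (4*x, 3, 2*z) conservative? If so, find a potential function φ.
Yes, F is conservative. φ = 2*x**2 + 3*y + z**2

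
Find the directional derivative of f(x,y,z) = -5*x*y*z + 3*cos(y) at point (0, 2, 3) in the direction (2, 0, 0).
-30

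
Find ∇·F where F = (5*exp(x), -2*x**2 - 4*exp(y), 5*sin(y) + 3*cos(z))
5*exp(x) - 4*exp(y) - 3*sin(z)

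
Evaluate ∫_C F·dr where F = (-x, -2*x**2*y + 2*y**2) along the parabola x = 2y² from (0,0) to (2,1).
-8/3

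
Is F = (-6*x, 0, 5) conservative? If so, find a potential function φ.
Yes, F is conservative. φ = -3*x**2 + 5*z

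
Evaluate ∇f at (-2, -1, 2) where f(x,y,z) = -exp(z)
(0, 0, -exp(2))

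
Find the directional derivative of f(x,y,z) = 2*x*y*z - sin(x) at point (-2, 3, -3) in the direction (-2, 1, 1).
sqrt(6)*(cos(2) + 18)/3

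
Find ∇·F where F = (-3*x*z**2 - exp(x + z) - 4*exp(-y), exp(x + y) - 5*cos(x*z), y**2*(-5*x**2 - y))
-3*z**2 + exp(x + y) - exp(x + z)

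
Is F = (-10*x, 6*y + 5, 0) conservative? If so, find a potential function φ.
Yes, F is conservative. φ = -5*x**2 + 3*y**2 + 5*y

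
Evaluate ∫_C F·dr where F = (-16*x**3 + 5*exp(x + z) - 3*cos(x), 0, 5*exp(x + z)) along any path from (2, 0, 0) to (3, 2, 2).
-260 - 5*exp(2) - 3*sin(3) + 3*sin(2) + 5*exp(5)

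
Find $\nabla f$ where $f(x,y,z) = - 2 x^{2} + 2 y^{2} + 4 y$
(-4*x, 4*y + 4, 0)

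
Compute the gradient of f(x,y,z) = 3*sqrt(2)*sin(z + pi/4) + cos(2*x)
(-2*sin(2*x), 0, 3*sqrt(2)*cos(z + pi/4))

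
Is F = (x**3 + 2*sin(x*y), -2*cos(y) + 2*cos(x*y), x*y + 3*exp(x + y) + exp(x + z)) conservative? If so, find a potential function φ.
No, ∇×F = (x + 3*exp(x + y), -y - 3*exp(x + y) - exp(x + z), -2*x*cos(x*y) - 2*y*sin(x*y)) ≠ 0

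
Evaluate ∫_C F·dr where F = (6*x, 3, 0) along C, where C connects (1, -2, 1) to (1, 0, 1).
6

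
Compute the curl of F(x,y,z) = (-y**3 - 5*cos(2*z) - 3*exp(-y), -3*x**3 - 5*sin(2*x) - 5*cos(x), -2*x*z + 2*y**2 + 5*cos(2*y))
(4*y - 10*sin(2*y), 2*z + 10*sin(2*z), -9*x**2 + 3*y**2 + 5*sin(x) - 10*cos(2*x) - 3*exp(-y))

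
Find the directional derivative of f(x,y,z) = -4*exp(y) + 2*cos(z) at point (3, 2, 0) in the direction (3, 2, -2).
-8*sqrt(17)*exp(2)/17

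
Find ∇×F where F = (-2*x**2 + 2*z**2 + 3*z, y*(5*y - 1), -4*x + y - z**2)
(1, 4*z + 7, 0)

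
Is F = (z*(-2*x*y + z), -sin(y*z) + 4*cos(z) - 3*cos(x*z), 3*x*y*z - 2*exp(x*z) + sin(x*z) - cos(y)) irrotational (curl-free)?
No, ∇×F = (3*x*z - 3*x*sin(x*z) + y*cos(y*z) + sin(y) + 4*sin(z), -2*x*y - 3*y*z + 2*z*exp(x*z) - z*cos(x*z) + 2*z, z*(2*x + 3*sin(x*z)))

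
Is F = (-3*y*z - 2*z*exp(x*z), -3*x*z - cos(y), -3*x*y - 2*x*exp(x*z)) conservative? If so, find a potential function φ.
Yes, F is conservative. φ = -3*x*y*z - 2*exp(x*z) - sin(y)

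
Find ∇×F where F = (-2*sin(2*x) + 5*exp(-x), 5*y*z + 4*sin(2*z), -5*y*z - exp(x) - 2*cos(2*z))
(-5*y - 5*z - 8*cos(2*z), exp(x), 0)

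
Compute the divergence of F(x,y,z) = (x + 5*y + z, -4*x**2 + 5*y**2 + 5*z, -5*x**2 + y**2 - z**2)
10*y - 2*z + 1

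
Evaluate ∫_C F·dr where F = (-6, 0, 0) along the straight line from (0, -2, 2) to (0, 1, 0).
0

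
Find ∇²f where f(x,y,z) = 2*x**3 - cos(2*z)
12*x + 4*cos(2*z)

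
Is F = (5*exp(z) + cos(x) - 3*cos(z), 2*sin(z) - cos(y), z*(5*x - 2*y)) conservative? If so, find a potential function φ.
No, ∇×F = (-2*z - 2*cos(z), -5*z + 5*exp(z) + 3*sin(z), 0) ≠ 0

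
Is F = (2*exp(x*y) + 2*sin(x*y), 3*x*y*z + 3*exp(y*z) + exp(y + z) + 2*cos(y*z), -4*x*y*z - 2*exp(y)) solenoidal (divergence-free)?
No, ∇·F = -4*x*y + 3*x*z + 2*y*exp(x*y) + 2*y*cos(x*y) + 3*z*exp(y*z) - 2*z*sin(y*z) + exp(y + z)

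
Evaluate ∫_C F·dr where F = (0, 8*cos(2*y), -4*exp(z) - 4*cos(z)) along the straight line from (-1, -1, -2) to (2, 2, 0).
-4 + 4*sin(4) + 4*exp(-2)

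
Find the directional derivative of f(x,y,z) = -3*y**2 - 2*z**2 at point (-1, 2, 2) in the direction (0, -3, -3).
10*sqrt(2)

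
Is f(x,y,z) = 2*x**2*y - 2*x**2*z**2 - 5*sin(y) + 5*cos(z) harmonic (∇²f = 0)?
No, ∇²f = -4*x**2 + 4*y - 4*z**2 + 5*sin(y) - 5*cos(z)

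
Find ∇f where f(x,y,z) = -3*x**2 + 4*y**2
(-6*x, 8*y, 0)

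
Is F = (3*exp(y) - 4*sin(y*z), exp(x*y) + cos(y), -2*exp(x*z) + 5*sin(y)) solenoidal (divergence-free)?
No, ∇·F = x*exp(x*y) - 2*x*exp(x*z) - sin(y)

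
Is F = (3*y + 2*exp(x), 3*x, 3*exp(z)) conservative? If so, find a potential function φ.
Yes, F is conservative. φ = 3*x*y + 2*exp(x) + 3*exp(z)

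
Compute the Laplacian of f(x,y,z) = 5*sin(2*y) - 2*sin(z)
-20*sin(2*y) + 2*sin(z)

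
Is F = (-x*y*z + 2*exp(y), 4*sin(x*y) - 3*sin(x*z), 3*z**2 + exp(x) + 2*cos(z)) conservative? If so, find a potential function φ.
No, ∇×F = (3*x*cos(x*z), -x*y - exp(x), x*z + 4*y*cos(x*y) - 3*z*cos(x*z) - 2*exp(y)) ≠ 0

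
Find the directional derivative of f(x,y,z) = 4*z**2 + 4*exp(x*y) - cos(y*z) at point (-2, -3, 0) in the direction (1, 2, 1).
-14*sqrt(6)*exp(6)/3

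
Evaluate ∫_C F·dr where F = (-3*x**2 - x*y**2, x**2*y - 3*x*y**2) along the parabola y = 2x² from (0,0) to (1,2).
-151/21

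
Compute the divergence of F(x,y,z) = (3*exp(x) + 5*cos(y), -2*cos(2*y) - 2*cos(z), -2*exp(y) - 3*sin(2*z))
3*exp(x) + 4*sin(2*y) - 6*cos(2*z)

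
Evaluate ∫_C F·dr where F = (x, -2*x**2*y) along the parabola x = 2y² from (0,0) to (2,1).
2/3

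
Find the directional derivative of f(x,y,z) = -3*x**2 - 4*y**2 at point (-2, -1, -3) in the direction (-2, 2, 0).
-2*sqrt(2)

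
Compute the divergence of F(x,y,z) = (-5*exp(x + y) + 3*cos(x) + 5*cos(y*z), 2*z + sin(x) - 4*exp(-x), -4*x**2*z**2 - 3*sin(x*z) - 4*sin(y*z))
-8*x**2*z - 3*x*cos(x*z) - 4*y*cos(y*z) - 5*exp(x + y) - 3*sin(x)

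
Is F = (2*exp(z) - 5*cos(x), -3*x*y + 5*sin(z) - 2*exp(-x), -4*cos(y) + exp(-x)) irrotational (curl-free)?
No, ∇×F = (4*sin(y) - 5*cos(z), 2*exp(z) + exp(-x), -3*y + 2*exp(-x))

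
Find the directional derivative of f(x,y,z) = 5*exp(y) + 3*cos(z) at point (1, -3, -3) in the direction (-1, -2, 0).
-2*sqrt(5)*exp(-3)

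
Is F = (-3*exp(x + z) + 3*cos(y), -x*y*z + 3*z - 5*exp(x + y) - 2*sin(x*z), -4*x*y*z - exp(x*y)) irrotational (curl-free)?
No, ∇×F = (x*y - 4*x*z - x*exp(x*y) + 2*x*cos(x*z) - 3, 4*y*z + y*exp(x*y) - 3*exp(x + z), -y*z - 2*z*cos(x*z) - 5*exp(x + y) + 3*sin(y))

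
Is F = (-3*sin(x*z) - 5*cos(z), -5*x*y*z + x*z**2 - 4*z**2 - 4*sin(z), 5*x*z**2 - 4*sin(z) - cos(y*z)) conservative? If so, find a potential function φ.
No, ∇×F = (5*x*y - 2*x*z + z*sin(y*z) + 8*z + 4*cos(z), -3*x*cos(x*z) - 5*z**2 + 5*sin(z), z*(-5*y + z)) ≠ 0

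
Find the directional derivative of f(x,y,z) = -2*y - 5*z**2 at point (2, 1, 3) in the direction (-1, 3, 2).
-33*sqrt(14)/7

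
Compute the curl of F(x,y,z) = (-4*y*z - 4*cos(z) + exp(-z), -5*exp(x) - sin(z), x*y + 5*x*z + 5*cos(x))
(x + cos(z), -5*y - 5*z + 5*sin(x) + 4*sin(z) - exp(-z), 4*z - 5*exp(x))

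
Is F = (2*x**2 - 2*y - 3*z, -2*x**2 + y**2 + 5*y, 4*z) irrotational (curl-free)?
No, ∇×F = (0, -3, 2 - 4*x)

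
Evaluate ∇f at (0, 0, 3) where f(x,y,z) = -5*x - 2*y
(-5, -2, 0)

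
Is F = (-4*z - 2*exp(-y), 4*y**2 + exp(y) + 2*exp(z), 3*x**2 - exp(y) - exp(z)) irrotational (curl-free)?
No, ∇×F = (-exp(y) - 2*exp(z), -6*x - 4, -2*exp(-y))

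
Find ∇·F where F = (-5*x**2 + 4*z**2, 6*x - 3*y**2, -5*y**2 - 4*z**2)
-10*x - 6*y - 8*z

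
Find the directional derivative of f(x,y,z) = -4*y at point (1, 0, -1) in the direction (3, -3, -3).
4*sqrt(3)/3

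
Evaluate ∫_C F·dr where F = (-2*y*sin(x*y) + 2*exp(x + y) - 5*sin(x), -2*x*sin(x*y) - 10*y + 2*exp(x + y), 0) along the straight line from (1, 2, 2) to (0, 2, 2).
-2*exp(3) - 5*cos(1) - 2*cos(2) + 7 + 2*exp(2)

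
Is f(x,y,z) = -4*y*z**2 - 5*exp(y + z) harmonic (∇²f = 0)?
No, ∇²f = -8*y - 10*exp(y + z)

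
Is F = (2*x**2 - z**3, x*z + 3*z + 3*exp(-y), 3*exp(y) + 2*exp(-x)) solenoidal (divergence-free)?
No, ∇·F = 4*x - 3*exp(-y)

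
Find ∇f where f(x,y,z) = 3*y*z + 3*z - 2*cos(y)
(0, 3*z + 2*sin(y), 3*y + 3)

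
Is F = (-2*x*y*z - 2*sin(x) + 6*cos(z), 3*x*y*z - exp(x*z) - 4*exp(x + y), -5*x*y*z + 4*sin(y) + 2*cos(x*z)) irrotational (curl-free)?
No, ∇×F = (-3*x*y - 5*x*z + x*exp(x*z) + 4*cos(y), -2*x*y + 5*y*z + 2*z*sin(x*z) - 6*sin(z), 2*x*z + 3*y*z - z*exp(x*z) - 4*exp(x + y))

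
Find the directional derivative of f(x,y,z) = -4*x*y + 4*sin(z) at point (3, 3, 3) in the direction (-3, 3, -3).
-4*sqrt(3)*cos(3)/3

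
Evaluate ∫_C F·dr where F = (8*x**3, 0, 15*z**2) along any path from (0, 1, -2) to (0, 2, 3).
175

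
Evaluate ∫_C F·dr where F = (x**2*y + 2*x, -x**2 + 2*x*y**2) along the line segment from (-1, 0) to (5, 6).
684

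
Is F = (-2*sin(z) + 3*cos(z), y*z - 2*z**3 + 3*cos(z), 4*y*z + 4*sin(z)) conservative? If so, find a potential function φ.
No, ∇×F = (-y + 6*z**2 + 4*z + 3*sin(z), -3*sin(z) - 2*cos(z), 0) ≠ 0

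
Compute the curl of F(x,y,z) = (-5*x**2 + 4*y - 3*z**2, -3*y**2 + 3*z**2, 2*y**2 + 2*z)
(4*y - 6*z, -6*z, -4)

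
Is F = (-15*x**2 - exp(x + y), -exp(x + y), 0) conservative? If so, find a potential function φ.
Yes, F is conservative. φ = -5*x**3 - exp(x + y)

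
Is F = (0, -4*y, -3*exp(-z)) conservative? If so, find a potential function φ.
Yes, F is conservative. φ = -2*y**2 + 3*exp(-z)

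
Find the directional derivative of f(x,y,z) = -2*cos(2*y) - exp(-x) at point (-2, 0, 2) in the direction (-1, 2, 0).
-sqrt(5)*exp(2)/5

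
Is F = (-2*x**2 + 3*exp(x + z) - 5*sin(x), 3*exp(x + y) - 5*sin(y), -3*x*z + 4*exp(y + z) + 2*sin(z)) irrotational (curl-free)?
No, ∇×F = (4*exp(y + z), 3*z + 3*exp(x + z), 3*exp(x + y))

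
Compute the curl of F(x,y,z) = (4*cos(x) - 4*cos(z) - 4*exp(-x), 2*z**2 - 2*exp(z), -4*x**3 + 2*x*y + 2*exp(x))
(2*x - 4*z + 2*exp(z), 12*x**2 - 2*y - 2*exp(x) + 4*sin(z), 0)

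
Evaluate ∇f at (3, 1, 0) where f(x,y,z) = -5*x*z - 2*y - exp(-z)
(0, -2, -14)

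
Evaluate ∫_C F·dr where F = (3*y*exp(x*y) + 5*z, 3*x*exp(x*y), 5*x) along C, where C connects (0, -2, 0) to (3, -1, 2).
3*exp(-3) + 27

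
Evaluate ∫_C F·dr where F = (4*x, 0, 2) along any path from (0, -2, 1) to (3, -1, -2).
12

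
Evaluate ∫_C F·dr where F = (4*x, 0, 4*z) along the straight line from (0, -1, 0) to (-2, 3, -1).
10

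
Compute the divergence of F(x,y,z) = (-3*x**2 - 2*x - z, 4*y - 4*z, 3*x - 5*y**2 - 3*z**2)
-6*x - 6*z + 2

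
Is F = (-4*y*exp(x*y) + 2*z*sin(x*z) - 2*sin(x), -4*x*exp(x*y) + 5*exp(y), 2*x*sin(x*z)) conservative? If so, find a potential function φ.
Yes, F is conservative. φ = 5*exp(y) - 4*exp(x*y) + 2*cos(x) - 2*cos(x*z)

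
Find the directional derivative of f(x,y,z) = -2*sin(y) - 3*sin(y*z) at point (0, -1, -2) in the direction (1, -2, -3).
sqrt(14)*(4*cos(1) - 21*cos(2))/14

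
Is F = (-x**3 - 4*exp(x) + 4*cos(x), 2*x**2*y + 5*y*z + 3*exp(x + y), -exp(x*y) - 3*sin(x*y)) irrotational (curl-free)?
No, ∇×F = (-x*exp(x*y) - 3*x*cos(x*y) - 5*y, y*(exp(x*y) + 3*cos(x*y)), 4*x*y + 3*exp(x + y))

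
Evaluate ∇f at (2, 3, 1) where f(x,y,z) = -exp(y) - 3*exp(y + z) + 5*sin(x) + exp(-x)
(5*cos(2) - exp(-2), -3*exp(4) - exp(3), -3*exp(4))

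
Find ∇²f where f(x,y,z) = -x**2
-2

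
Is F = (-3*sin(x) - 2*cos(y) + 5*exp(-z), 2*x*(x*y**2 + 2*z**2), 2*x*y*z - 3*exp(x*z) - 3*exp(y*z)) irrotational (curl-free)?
No, ∇×F = (3*z*(-2*x - exp(y*z)), -2*y*z + 3*z*exp(x*z) - 5*exp(-z), 4*x*y**2 + 4*z**2 - 2*sin(y))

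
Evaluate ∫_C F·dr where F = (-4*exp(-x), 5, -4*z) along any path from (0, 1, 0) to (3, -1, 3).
-32 + 4*exp(-3)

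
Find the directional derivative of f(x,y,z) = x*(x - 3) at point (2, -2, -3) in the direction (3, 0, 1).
3*sqrt(10)/10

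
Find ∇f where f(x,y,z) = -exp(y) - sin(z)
(0, -exp(y), -cos(z))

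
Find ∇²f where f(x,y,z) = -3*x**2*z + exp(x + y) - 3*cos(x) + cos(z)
-6*z + 2*exp(x + y) + 3*cos(x) - cos(z)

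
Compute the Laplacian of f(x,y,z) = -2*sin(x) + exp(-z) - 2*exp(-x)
2*sin(x) + exp(-z) - 2*exp(-x)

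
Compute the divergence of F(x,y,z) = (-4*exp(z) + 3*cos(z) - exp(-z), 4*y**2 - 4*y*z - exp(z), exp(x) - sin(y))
8*y - 4*z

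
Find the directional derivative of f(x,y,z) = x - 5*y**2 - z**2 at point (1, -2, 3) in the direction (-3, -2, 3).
-61*sqrt(22)/22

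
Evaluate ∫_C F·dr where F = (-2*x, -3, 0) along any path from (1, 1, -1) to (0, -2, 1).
10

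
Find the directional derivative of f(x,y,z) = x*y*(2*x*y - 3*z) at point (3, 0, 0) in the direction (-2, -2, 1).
0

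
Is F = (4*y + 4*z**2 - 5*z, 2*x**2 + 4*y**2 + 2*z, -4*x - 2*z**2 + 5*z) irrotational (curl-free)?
No, ∇×F = (-2, 8*z - 1, 4*x - 4)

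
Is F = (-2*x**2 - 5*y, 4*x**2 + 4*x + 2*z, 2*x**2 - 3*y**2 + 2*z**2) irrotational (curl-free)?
No, ∇×F = (-6*y - 2, -4*x, 8*x + 9)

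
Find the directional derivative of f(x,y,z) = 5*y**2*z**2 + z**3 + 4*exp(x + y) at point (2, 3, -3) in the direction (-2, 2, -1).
261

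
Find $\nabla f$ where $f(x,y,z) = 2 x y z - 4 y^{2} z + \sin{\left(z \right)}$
(2*y*z, 2*z*(x - 4*y), 2*x*y - 4*y**2 + cos(z))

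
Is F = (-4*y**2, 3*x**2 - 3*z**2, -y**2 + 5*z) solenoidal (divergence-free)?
No, ∇·F = 5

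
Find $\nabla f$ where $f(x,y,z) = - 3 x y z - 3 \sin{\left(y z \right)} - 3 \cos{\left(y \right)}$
(-3*y*z, -3*x*z - 3*z*cos(y*z) + 3*sin(y), -3*y*(x + cos(y*z)))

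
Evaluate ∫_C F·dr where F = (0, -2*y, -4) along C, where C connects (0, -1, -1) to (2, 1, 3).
-16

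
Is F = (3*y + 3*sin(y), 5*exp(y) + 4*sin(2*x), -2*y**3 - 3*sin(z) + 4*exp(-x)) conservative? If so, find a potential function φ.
No, ∇×F = (-6*y**2, 4*exp(-x), 8*cos(2*x) - 3*cos(y) - 3) ≠ 0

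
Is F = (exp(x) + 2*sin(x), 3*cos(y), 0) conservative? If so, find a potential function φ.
Yes, F is conservative. φ = exp(x) + 3*sin(y) - 2*cos(x)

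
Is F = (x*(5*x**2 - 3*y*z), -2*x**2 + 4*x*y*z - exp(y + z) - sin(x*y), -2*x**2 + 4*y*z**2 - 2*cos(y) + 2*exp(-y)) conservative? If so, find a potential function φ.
No, ∇×F = (-4*x*y + 4*z**2 + exp(y + z) + 2*sin(y) - 2*exp(-y), x*(4 - 3*y), 3*x*z - 4*x + 4*y*z - y*cos(x*y)) ≠ 0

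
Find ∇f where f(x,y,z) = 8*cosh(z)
(0, 0, 8*sinh(z))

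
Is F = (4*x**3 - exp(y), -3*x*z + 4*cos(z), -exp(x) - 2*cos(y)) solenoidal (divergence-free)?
No, ∇·F = 12*x**2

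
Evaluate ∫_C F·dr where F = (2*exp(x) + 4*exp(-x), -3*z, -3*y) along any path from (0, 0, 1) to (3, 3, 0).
-4*exp(-3) + 2 + 2*exp(3)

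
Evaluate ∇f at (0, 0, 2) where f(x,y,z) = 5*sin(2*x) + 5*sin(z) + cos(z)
(10, 0, 5*cos(2) - sin(2))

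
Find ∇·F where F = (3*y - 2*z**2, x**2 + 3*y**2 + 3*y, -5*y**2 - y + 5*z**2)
6*y + 10*z + 3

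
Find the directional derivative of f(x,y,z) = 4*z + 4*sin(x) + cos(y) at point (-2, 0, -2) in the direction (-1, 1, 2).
2*sqrt(6)*(2 - cos(2))/3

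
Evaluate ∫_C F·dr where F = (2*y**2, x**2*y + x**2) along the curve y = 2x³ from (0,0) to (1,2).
269/70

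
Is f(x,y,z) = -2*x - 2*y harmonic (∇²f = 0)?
Yes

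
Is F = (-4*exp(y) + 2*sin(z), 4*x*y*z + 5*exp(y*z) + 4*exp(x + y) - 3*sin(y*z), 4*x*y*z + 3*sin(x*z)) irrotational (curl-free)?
No, ∇×F = (-4*x*y + 4*x*z - 5*y*exp(y*z) + 3*y*cos(y*z), -4*y*z - 3*z*cos(x*z) + 2*cos(z), 4*y*z + 4*exp(y) + 4*exp(x + y))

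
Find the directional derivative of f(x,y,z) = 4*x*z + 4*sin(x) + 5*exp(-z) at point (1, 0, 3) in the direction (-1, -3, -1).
sqrt(11)*(-16*exp(3) - 4*exp(3)*cos(1) + 5)*exp(-3)/11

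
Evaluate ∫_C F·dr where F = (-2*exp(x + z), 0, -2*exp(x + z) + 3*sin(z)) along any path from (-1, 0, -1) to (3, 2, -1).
-4*sinh(2)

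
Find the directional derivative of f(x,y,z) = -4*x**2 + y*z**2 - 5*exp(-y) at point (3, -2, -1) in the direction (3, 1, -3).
sqrt(19)*(-83 + 5*exp(2))/19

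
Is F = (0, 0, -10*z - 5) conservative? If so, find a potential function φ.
Yes, F is conservative. φ = 5*z*(-z - 1)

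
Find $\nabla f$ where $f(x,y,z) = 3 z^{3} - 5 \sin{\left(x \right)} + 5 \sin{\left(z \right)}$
(-5*cos(x), 0, 9*z**2 + 5*cos(z))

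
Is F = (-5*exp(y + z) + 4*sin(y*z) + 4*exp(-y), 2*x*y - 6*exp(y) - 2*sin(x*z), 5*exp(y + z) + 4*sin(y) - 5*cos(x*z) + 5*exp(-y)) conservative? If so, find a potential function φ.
No, ∇×F = (2*x*cos(x*z) + 5*exp(y + z) + 4*cos(y) - 5*exp(-y), 4*y*cos(y*z) - 5*z*sin(x*z) - 5*exp(y + z), 2*y - 2*z*cos(x*z) - 4*z*cos(y*z) + 5*exp(y + z) + 4*exp(-y)) ≠ 0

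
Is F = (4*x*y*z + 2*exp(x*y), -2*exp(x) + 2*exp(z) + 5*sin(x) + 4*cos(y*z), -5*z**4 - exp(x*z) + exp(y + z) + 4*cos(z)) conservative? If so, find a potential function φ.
No, ∇×F = (4*y*sin(y*z) - 2*exp(z) + exp(y + z), 4*x*y + z*exp(x*z), -4*x*z - 2*x*exp(x*y) - 2*exp(x) + 5*cos(x)) ≠ 0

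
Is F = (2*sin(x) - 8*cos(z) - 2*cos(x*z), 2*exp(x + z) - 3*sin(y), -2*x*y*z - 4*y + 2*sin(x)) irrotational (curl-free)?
No, ∇×F = (-2*x*z - 2*exp(x + z) - 4, 2*x*sin(x*z) + 2*y*z + 8*sin(z) - 2*cos(x), 2*exp(x + z))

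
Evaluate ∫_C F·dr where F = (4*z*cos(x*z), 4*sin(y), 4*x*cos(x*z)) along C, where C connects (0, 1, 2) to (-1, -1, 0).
0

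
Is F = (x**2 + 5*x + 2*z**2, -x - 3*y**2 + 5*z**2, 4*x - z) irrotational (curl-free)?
No, ∇×F = (-10*z, 4*z - 4, -1)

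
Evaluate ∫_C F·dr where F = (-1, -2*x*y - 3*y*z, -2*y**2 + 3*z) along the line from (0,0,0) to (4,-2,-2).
14/3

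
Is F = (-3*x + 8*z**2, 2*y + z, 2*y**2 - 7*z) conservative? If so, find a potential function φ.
No, ∇×F = (4*y - 1, 16*z, 0) ≠ 0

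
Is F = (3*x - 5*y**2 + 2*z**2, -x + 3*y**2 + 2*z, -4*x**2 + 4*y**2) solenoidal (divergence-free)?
No, ∇·F = 6*y + 3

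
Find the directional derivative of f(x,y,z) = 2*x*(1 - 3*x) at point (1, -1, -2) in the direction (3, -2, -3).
-15*sqrt(22)/11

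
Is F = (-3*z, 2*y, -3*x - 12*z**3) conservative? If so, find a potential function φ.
Yes, F is conservative. φ = -3*x*z + y**2 - 3*z**4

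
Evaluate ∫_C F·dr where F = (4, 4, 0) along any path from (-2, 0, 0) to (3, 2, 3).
28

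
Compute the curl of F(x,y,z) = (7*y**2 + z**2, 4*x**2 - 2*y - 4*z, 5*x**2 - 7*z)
(4, -10*x + 2*z, 8*x - 14*y)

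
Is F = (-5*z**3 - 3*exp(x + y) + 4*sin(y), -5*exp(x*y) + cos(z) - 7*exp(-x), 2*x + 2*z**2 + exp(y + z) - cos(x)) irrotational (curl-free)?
No, ∇×F = (exp(y + z) + sin(z), -15*z**2 - sin(x) - 2, -5*y*exp(x*y) + 3*exp(x + y) - 4*cos(y) + 7*exp(-x))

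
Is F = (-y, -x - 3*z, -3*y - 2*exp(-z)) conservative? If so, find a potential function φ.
Yes, F is conservative. φ = -x*y - 3*y*z + 2*exp(-z)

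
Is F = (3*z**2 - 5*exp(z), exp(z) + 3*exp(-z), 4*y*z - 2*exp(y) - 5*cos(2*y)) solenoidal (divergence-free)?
No, ∇·F = 4*y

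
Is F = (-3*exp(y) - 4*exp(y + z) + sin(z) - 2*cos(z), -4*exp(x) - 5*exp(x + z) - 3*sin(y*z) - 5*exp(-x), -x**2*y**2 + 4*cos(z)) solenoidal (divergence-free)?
No, ∇·F = -3*z*cos(y*z) - 4*sin(z)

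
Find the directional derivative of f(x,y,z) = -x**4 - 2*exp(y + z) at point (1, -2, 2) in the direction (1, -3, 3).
-4*sqrt(19)/19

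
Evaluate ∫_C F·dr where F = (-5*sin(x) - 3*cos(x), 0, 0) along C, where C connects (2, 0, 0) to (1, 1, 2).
-3*sin(1) - 5*cos(2) + 5*cos(1) + 3*sin(2)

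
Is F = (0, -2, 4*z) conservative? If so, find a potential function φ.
Yes, F is conservative. φ = -2*y + 2*z**2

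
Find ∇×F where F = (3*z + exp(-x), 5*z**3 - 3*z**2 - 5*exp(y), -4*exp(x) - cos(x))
(3*z*(2 - 5*z), 4*exp(x) - sin(x) + 3, 0)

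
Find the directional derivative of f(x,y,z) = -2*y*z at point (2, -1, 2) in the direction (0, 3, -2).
-16*sqrt(13)/13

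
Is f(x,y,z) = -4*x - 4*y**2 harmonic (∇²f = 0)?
No, ∇²f = -8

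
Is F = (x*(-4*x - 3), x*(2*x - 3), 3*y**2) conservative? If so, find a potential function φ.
No, ∇×F = (6*y, 0, 4*x - 3) ≠ 0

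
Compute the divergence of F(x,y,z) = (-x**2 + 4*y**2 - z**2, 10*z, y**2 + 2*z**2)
-2*x + 4*z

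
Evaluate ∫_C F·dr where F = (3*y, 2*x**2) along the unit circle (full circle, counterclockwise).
-3*pi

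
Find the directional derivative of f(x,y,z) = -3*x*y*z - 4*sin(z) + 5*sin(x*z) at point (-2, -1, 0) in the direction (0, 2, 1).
-4*sqrt(5)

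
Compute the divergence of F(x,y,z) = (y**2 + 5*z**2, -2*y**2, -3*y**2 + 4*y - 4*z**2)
-4*y - 8*z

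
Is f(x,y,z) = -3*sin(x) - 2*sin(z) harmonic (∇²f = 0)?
No, ∇²f = 3*sin(x) + 2*sin(z)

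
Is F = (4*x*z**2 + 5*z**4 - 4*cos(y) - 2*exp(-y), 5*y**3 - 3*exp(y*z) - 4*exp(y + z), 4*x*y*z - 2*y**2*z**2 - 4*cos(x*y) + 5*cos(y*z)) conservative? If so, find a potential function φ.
No, ∇×F = (4*x*z + 4*x*sin(x*y) - 4*y*z**2 + 3*y*exp(y*z) - 5*z*sin(y*z) + 4*exp(y + z), 8*x*z - 4*y*z - 4*y*sin(x*y) + 20*z**3, -4*sin(y) - 2*exp(-y)) ≠ 0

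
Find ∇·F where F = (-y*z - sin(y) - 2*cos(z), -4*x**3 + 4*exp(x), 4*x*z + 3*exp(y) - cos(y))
4*x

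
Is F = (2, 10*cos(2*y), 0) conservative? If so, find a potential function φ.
Yes, F is conservative. φ = 2*x + 5*sin(2*y)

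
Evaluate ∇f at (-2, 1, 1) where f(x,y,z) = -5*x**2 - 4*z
(20, 0, -4)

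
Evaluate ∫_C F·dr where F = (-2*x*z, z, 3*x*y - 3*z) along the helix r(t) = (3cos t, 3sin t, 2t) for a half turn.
-6*pi**2 - 9*pi - 12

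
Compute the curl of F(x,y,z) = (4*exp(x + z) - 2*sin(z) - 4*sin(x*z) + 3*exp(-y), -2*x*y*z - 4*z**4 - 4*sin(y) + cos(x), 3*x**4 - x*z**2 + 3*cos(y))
(2*x*y + 16*z**3 - 3*sin(y), -12*x**3 - 4*x*cos(x*z) + z**2 + 4*exp(x + z) - 2*cos(z), -2*y*z - sin(x) + 3*exp(-y))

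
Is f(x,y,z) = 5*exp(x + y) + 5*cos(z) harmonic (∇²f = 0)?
No, ∇²f = 10*exp(x + y) - 5*cos(z)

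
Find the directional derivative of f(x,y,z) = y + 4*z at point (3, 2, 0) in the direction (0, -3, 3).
3*sqrt(2)/2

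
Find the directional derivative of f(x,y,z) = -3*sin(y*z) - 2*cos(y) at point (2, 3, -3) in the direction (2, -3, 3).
-3*sqrt(22)*(9*cos(9) + sin(3))/11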